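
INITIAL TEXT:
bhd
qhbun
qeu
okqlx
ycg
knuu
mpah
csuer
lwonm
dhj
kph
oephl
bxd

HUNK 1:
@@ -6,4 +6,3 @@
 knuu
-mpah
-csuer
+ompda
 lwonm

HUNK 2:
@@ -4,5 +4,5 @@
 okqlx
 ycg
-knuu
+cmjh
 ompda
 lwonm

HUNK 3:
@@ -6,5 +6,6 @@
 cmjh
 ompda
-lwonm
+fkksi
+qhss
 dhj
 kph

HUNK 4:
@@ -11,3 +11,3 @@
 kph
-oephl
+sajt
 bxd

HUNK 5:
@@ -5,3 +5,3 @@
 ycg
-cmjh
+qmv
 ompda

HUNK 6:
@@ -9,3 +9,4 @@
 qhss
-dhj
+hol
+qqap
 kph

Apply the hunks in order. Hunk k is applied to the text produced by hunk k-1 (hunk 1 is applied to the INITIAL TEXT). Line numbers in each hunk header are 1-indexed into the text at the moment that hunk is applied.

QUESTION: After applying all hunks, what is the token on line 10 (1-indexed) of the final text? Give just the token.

Hunk 1: at line 6 remove [mpah,csuer] add [ompda] -> 12 lines: bhd qhbun qeu okqlx ycg knuu ompda lwonm dhj kph oephl bxd
Hunk 2: at line 4 remove [knuu] add [cmjh] -> 12 lines: bhd qhbun qeu okqlx ycg cmjh ompda lwonm dhj kph oephl bxd
Hunk 3: at line 6 remove [lwonm] add [fkksi,qhss] -> 13 lines: bhd qhbun qeu okqlx ycg cmjh ompda fkksi qhss dhj kph oephl bxd
Hunk 4: at line 11 remove [oephl] add [sajt] -> 13 lines: bhd qhbun qeu okqlx ycg cmjh ompda fkksi qhss dhj kph sajt bxd
Hunk 5: at line 5 remove [cmjh] add [qmv] -> 13 lines: bhd qhbun qeu okqlx ycg qmv ompda fkksi qhss dhj kph sajt bxd
Hunk 6: at line 9 remove [dhj] add [hol,qqap] -> 14 lines: bhd qhbun qeu okqlx ycg qmv ompda fkksi qhss hol qqap kph sajt bxd
Final line 10: hol

Answer: hol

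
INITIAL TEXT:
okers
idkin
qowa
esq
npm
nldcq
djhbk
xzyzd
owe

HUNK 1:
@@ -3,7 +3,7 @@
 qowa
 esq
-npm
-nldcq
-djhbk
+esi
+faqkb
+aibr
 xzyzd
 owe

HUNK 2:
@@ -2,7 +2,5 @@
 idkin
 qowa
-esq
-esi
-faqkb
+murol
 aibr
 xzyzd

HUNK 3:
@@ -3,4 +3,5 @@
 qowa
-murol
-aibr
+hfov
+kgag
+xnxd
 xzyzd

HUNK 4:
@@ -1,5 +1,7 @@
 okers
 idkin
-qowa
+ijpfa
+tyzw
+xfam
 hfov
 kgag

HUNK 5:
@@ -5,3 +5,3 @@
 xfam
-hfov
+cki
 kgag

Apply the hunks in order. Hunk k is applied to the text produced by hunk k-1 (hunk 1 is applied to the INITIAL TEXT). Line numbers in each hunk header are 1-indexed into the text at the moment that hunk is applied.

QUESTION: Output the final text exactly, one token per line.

Answer: okers
idkin
ijpfa
tyzw
xfam
cki
kgag
xnxd
xzyzd
owe

Derivation:
Hunk 1: at line 3 remove [npm,nldcq,djhbk] add [esi,faqkb,aibr] -> 9 lines: okers idkin qowa esq esi faqkb aibr xzyzd owe
Hunk 2: at line 2 remove [esq,esi,faqkb] add [murol] -> 7 lines: okers idkin qowa murol aibr xzyzd owe
Hunk 3: at line 3 remove [murol,aibr] add [hfov,kgag,xnxd] -> 8 lines: okers idkin qowa hfov kgag xnxd xzyzd owe
Hunk 4: at line 1 remove [qowa] add [ijpfa,tyzw,xfam] -> 10 lines: okers idkin ijpfa tyzw xfam hfov kgag xnxd xzyzd owe
Hunk 5: at line 5 remove [hfov] add [cki] -> 10 lines: okers idkin ijpfa tyzw xfam cki kgag xnxd xzyzd owe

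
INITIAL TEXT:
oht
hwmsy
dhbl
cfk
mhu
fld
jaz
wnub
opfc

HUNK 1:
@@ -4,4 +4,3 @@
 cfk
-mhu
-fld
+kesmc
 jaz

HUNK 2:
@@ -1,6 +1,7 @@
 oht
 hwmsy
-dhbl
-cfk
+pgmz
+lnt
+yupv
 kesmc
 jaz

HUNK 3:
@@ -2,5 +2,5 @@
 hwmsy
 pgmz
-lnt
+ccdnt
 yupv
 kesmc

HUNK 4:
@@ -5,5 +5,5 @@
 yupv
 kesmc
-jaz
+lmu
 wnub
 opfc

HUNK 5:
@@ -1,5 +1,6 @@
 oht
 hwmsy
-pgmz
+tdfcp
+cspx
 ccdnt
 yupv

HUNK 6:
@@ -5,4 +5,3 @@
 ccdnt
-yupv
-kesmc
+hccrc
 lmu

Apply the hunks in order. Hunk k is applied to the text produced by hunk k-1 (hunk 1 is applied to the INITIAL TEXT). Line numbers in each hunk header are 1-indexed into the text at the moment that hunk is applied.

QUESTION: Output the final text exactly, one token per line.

Hunk 1: at line 4 remove [mhu,fld] add [kesmc] -> 8 lines: oht hwmsy dhbl cfk kesmc jaz wnub opfc
Hunk 2: at line 1 remove [dhbl,cfk] add [pgmz,lnt,yupv] -> 9 lines: oht hwmsy pgmz lnt yupv kesmc jaz wnub opfc
Hunk 3: at line 2 remove [lnt] add [ccdnt] -> 9 lines: oht hwmsy pgmz ccdnt yupv kesmc jaz wnub opfc
Hunk 4: at line 5 remove [jaz] add [lmu] -> 9 lines: oht hwmsy pgmz ccdnt yupv kesmc lmu wnub opfc
Hunk 5: at line 1 remove [pgmz] add [tdfcp,cspx] -> 10 lines: oht hwmsy tdfcp cspx ccdnt yupv kesmc lmu wnub opfc
Hunk 6: at line 5 remove [yupv,kesmc] add [hccrc] -> 9 lines: oht hwmsy tdfcp cspx ccdnt hccrc lmu wnub opfc

Answer: oht
hwmsy
tdfcp
cspx
ccdnt
hccrc
lmu
wnub
opfc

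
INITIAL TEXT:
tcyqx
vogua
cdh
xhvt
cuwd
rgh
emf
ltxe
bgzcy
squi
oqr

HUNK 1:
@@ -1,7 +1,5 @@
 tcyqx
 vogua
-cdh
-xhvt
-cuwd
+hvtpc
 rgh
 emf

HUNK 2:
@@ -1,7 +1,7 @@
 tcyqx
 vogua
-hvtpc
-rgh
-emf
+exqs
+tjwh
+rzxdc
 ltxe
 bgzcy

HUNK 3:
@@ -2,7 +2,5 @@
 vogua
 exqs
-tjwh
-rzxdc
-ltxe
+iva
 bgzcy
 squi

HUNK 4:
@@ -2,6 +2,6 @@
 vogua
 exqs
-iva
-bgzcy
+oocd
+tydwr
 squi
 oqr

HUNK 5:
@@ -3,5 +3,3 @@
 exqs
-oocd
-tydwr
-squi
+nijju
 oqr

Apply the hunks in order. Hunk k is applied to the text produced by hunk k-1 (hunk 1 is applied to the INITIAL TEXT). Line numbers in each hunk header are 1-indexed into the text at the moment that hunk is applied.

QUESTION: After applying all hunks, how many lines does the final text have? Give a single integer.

Answer: 5

Derivation:
Hunk 1: at line 1 remove [cdh,xhvt,cuwd] add [hvtpc] -> 9 lines: tcyqx vogua hvtpc rgh emf ltxe bgzcy squi oqr
Hunk 2: at line 1 remove [hvtpc,rgh,emf] add [exqs,tjwh,rzxdc] -> 9 lines: tcyqx vogua exqs tjwh rzxdc ltxe bgzcy squi oqr
Hunk 3: at line 2 remove [tjwh,rzxdc,ltxe] add [iva] -> 7 lines: tcyqx vogua exqs iva bgzcy squi oqr
Hunk 4: at line 2 remove [iva,bgzcy] add [oocd,tydwr] -> 7 lines: tcyqx vogua exqs oocd tydwr squi oqr
Hunk 5: at line 3 remove [oocd,tydwr,squi] add [nijju] -> 5 lines: tcyqx vogua exqs nijju oqr
Final line count: 5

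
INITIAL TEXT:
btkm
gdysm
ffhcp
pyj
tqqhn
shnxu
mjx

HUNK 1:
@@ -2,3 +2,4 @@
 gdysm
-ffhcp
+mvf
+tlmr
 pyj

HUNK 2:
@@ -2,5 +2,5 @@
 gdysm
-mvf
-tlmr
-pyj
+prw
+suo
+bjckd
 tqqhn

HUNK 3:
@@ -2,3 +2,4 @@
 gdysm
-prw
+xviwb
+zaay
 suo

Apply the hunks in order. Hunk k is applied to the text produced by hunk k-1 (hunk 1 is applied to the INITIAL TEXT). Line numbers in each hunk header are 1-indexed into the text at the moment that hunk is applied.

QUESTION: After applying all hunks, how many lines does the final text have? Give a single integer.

Answer: 9

Derivation:
Hunk 1: at line 2 remove [ffhcp] add [mvf,tlmr] -> 8 lines: btkm gdysm mvf tlmr pyj tqqhn shnxu mjx
Hunk 2: at line 2 remove [mvf,tlmr,pyj] add [prw,suo,bjckd] -> 8 lines: btkm gdysm prw suo bjckd tqqhn shnxu mjx
Hunk 3: at line 2 remove [prw] add [xviwb,zaay] -> 9 lines: btkm gdysm xviwb zaay suo bjckd tqqhn shnxu mjx
Final line count: 9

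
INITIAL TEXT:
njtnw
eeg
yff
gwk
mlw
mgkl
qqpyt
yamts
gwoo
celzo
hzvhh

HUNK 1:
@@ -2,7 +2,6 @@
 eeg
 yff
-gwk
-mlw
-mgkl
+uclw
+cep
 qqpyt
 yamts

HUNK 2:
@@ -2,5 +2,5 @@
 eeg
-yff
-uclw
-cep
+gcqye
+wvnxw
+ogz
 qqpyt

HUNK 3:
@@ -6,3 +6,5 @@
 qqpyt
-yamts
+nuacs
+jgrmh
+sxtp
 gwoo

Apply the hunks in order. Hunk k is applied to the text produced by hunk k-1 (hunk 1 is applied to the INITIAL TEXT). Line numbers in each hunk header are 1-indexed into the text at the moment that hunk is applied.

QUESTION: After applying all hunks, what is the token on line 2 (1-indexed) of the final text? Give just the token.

Hunk 1: at line 2 remove [gwk,mlw,mgkl] add [uclw,cep] -> 10 lines: njtnw eeg yff uclw cep qqpyt yamts gwoo celzo hzvhh
Hunk 2: at line 2 remove [yff,uclw,cep] add [gcqye,wvnxw,ogz] -> 10 lines: njtnw eeg gcqye wvnxw ogz qqpyt yamts gwoo celzo hzvhh
Hunk 3: at line 6 remove [yamts] add [nuacs,jgrmh,sxtp] -> 12 lines: njtnw eeg gcqye wvnxw ogz qqpyt nuacs jgrmh sxtp gwoo celzo hzvhh
Final line 2: eeg

Answer: eeg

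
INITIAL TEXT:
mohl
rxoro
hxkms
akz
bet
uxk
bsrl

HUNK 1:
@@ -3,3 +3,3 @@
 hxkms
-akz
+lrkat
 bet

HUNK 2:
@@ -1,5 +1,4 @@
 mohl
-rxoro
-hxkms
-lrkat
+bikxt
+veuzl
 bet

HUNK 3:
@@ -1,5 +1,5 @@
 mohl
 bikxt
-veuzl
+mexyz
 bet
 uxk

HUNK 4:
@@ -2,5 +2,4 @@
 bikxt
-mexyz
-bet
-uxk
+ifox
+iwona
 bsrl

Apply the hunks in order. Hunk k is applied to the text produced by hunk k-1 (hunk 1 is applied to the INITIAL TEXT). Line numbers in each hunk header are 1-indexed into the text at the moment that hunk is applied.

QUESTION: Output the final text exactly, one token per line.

Answer: mohl
bikxt
ifox
iwona
bsrl

Derivation:
Hunk 1: at line 3 remove [akz] add [lrkat] -> 7 lines: mohl rxoro hxkms lrkat bet uxk bsrl
Hunk 2: at line 1 remove [rxoro,hxkms,lrkat] add [bikxt,veuzl] -> 6 lines: mohl bikxt veuzl bet uxk bsrl
Hunk 3: at line 1 remove [veuzl] add [mexyz] -> 6 lines: mohl bikxt mexyz bet uxk bsrl
Hunk 4: at line 2 remove [mexyz,bet,uxk] add [ifox,iwona] -> 5 lines: mohl bikxt ifox iwona bsrl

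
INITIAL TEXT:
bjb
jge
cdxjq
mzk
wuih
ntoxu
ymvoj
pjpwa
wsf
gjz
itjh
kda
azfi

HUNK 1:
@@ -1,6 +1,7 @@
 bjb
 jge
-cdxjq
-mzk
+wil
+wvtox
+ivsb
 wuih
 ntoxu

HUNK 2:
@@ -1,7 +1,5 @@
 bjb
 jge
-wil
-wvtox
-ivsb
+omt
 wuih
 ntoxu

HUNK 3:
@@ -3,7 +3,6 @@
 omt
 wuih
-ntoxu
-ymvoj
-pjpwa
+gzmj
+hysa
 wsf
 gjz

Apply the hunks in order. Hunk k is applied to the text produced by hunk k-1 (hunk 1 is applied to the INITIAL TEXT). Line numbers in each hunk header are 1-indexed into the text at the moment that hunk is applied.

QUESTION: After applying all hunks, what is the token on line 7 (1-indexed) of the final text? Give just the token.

Hunk 1: at line 1 remove [cdxjq,mzk] add [wil,wvtox,ivsb] -> 14 lines: bjb jge wil wvtox ivsb wuih ntoxu ymvoj pjpwa wsf gjz itjh kda azfi
Hunk 2: at line 1 remove [wil,wvtox,ivsb] add [omt] -> 12 lines: bjb jge omt wuih ntoxu ymvoj pjpwa wsf gjz itjh kda azfi
Hunk 3: at line 3 remove [ntoxu,ymvoj,pjpwa] add [gzmj,hysa] -> 11 lines: bjb jge omt wuih gzmj hysa wsf gjz itjh kda azfi
Final line 7: wsf

Answer: wsf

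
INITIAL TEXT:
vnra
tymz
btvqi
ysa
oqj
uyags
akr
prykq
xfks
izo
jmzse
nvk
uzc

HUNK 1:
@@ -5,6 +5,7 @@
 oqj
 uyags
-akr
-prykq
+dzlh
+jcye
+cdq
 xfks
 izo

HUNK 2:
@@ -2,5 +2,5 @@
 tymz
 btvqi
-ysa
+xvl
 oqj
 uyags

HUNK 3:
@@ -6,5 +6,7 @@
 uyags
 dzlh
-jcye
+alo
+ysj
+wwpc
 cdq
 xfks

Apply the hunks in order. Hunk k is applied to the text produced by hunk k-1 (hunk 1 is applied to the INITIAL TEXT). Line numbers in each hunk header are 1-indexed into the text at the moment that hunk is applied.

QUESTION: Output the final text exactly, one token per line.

Hunk 1: at line 5 remove [akr,prykq] add [dzlh,jcye,cdq] -> 14 lines: vnra tymz btvqi ysa oqj uyags dzlh jcye cdq xfks izo jmzse nvk uzc
Hunk 2: at line 2 remove [ysa] add [xvl] -> 14 lines: vnra tymz btvqi xvl oqj uyags dzlh jcye cdq xfks izo jmzse nvk uzc
Hunk 3: at line 6 remove [jcye] add [alo,ysj,wwpc] -> 16 lines: vnra tymz btvqi xvl oqj uyags dzlh alo ysj wwpc cdq xfks izo jmzse nvk uzc

Answer: vnra
tymz
btvqi
xvl
oqj
uyags
dzlh
alo
ysj
wwpc
cdq
xfks
izo
jmzse
nvk
uzc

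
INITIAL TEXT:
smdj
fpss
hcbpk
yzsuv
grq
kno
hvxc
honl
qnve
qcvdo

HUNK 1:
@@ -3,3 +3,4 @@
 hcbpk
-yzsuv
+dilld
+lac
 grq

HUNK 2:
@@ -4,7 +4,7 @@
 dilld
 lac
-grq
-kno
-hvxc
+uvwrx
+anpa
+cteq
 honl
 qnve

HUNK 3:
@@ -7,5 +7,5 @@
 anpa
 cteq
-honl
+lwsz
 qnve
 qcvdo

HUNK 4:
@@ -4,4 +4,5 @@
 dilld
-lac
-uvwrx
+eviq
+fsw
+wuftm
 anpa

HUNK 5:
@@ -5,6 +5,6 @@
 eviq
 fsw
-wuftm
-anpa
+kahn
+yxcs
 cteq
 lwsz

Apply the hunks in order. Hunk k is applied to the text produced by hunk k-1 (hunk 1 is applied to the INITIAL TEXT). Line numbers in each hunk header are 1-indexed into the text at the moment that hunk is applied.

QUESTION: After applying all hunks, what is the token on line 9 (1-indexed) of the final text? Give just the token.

Answer: cteq

Derivation:
Hunk 1: at line 3 remove [yzsuv] add [dilld,lac] -> 11 lines: smdj fpss hcbpk dilld lac grq kno hvxc honl qnve qcvdo
Hunk 2: at line 4 remove [grq,kno,hvxc] add [uvwrx,anpa,cteq] -> 11 lines: smdj fpss hcbpk dilld lac uvwrx anpa cteq honl qnve qcvdo
Hunk 3: at line 7 remove [honl] add [lwsz] -> 11 lines: smdj fpss hcbpk dilld lac uvwrx anpa cteq lwsz qnve qcvdo
Hunk 4: at line 4 remove [lac,uvwrx] add [eviq,fsw,wuftm] -> 12 lines: smdj fpss hcbpk dilld eviq fsw wuftm anpa cteq lwsz qnve qcvdo
Hunk 5: at line 5 remove [wuftm,anpa] add [kahn,yxcs] -> 12 lines: smdj fpss hcbpk dilld eviq fsw kahn yxcs cteq lwsz qnve qcvdo
Final line 9: cteq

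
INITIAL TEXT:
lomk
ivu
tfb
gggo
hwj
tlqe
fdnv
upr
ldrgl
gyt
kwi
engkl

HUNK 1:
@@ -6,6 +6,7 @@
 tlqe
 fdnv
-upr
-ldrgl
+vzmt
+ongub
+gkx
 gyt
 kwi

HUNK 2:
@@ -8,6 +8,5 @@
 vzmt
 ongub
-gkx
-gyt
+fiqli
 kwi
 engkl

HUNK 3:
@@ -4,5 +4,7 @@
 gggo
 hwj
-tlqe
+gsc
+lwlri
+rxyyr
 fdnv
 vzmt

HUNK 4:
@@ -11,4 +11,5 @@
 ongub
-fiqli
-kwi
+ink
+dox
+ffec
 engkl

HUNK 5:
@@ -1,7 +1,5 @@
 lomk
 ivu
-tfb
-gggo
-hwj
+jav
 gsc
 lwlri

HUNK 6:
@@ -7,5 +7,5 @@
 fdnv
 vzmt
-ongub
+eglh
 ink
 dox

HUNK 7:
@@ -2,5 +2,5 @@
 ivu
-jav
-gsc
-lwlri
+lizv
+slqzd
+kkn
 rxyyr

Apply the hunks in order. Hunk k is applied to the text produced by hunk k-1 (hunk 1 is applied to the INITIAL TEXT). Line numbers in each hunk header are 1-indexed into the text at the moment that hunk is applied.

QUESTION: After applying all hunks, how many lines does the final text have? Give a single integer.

Hunk 1: at line 6 remove [upr,ldrgl] add [vzmt,ongub,gkx] -> 13 lines: lomk ivu tfb gggo hwj tlqe fdnv vzmt ongub gkx gyt kwi engkl
Hunk 2: at line 8 remove [gkx,gyt] add [fiqli] -> 12 lines: lomk ivu tfb gggo hwj tlqe fdnv vzmt ongub fiqli kwi engkl
Hunk 3: at line 4 remove [tlqe] add [gsc,lwlri,rxyyr] -> 14 lines: lomk ivu tfb gggo hwj gsc lwlri rxyyr fdnv vzmt ongub fiqli kwi engkl
Hunk 4: at line 11 remove [fiqli,kwi] add [ink,dox,ffec] -> 15 lines: lomk ivu tfb gggo hwj gsc lwlri rxyyr fdnv vzmt ongub ink dox ffec engkl
Hunk 5: at line 1 remove [tfb,gggo,hwj] add [jav] -> 13 lines: lomk ivu jav gsc lwlri rxyyr fdnv vzmt ongub ink dox ffec engkl
Hunk 6: at line 7 remove [ongub] add [eglh] -> 13 lines: lomk ivu jav gsc lwlri rxyyr fdnv vzmt eglh ink dox ffec engkl
Hunk 7: at line 2 remove [jav,gsc,lwlri] add [lizv,slqzd,kkn] -> 13 lines: lomk ivu lizv slqzd kkn rxyyr fdnv vzmt eglh ink dox ffec engkl
Final line count: 13

Answer: 13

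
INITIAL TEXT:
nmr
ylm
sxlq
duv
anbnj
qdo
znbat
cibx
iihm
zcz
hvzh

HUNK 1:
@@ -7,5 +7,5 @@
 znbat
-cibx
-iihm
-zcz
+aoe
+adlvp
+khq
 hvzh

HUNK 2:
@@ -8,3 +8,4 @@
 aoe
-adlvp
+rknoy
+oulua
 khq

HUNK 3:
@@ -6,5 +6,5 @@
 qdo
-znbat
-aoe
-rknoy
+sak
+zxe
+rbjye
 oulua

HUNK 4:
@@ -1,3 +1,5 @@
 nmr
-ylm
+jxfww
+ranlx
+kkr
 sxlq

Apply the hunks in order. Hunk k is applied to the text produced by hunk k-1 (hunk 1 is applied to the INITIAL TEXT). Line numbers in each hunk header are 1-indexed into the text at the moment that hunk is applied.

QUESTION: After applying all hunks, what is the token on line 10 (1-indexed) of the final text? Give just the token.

Hunk 1: at line 7 remove [cibx,iihm,zcz] add [aoe,adlvp,khq] -> 11 lines: nmr ylm sxlq duv anbnj qdo znbat aoe adlvp khq hvzh
Hunk 2: at line 8 remove [adlvp] add [rknoy,oulua] -> 12 lines: nmr ylm sxlq duv anbnj qdo znbat aoe rknoy oulua khq hvzh
Hunk 3: at line 6 remove [znbat,aoe,rknoy] add [sak,zxe,rbjye] -> 12 lines: nmr ylm sxlq duv anbnj qdo sak zxe rbjye oulua khq hvzh
Hunk 4: at line 1 remove [ylm] add [jxfww,ranlx,kkr] -> 14 lines: nmr jxfww ranlx kkr sxlq duv anbnj qdo sak zxe rbjye oulua khq hvzh
Final line 10: zxe

Answer: zxe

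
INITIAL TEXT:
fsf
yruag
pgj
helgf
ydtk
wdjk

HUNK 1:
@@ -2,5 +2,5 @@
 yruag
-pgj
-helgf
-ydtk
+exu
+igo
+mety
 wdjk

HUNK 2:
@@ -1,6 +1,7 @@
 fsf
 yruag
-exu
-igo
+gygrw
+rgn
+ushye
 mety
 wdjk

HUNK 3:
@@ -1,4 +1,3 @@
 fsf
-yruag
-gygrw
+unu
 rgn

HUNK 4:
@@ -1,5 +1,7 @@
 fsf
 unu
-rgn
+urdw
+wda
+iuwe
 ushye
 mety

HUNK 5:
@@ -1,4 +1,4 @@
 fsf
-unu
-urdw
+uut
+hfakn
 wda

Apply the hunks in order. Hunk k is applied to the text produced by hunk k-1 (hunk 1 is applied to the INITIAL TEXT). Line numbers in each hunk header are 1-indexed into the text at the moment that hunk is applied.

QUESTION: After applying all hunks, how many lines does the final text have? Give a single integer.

Hunk 1: at line 2 remove [pgj,helgf,ydtk] add [exu,igo,mety] -> 6 lines: fsf yruag exu igo mety wdjk
Hunk 2: at line 1 remove [exu,igo] add [gygrw,rgn,ushye] -> 7 lines: fsf yruag gygrw rgn ushye mety wdjk
Hunk 3: at line 1 remove [yruag,gygrw] add [unu] -> 6 lines: fsf unu rgn ushye mety wdjk
Hunk 4: at line 1 remove [rgn] add [urdw,wda,iuwe] -> 8 lines: fsf unu urdw wda iuwe ushye mety wdjk
Hunk 5: at line 1 remove [unu,urdw] add [uut,hfakn] -> 8 lines: fsf uut hfakn wda iuwe ushye mety wdjk
Final line count: 8

Answer: 8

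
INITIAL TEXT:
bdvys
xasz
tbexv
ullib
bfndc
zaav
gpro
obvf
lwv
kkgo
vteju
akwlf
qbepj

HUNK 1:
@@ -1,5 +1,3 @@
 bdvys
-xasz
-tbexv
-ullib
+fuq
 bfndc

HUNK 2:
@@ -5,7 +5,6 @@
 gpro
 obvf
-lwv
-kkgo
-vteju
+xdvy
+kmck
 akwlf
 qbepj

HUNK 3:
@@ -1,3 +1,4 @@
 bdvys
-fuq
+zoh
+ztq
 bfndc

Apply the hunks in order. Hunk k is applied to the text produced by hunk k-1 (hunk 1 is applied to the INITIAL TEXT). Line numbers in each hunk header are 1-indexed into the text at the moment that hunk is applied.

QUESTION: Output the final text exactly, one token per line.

Answer: bdvys
zoh
ztq
bfndc
zaav
gpro
obvf
xdvy
kmck
akwlf
qbepj

Derivation:
Hunk 1: at line 1 remove [xasz,tbexv,ullib] add [fuq] -> 11 lines: bdvys fuq bfndc zaav gpro obvf lwv kkgo vteju akwlf qbepj
Hunk 2: at line 5 remove [lwv,kkgo,vteju] add [xdvy,kmck] -> 10 lines: bdvys fuq bfndc zaav gpro obvf xdvy kmck akwlf qbepj
Hunk 3: at line 1 remove [fuq] add [zoh,ztq] -> 11 lines: bdvys zoh ztq bfndc zaav gpro obvf xdvy kmck akwlf qbepj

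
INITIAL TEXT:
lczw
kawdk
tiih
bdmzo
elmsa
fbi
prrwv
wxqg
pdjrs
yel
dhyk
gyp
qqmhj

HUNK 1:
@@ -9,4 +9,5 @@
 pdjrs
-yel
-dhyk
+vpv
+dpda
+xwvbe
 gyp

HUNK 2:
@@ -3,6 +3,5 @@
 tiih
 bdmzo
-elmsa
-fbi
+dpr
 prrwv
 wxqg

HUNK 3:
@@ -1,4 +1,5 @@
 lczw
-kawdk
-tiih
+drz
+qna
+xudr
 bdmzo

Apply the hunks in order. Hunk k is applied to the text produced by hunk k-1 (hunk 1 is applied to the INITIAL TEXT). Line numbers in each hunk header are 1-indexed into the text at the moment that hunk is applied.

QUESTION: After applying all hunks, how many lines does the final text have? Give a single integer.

Hunk 1: at line 9 remove [yel,dhyk] add [vpv,dpda,xwvbe] -> 14 lines: lczw kawdk tiih bdmzo elmsa fbi prrwv wxqg pdjrs vpv dpda xwvbe gyp qqmhj
Hunk 2: at line 3 remove [elmsa,fbi] add [dpr] -> 13 lines: lczw kawdk tiih bdmzo dpr prrwv wxqg pdjrs vpv dpda xwvbe gyp qqmhj
Hunk 3: at line 1 remove [kawdk,tiih] add [drz,qna,xudr] -> 14 lines: lczw drz qna xudr bdmzo dpr prrwv wxqg pdjrs vpv dpda xwvbe gyp qqmhj
Final line count: 14

Answer: 14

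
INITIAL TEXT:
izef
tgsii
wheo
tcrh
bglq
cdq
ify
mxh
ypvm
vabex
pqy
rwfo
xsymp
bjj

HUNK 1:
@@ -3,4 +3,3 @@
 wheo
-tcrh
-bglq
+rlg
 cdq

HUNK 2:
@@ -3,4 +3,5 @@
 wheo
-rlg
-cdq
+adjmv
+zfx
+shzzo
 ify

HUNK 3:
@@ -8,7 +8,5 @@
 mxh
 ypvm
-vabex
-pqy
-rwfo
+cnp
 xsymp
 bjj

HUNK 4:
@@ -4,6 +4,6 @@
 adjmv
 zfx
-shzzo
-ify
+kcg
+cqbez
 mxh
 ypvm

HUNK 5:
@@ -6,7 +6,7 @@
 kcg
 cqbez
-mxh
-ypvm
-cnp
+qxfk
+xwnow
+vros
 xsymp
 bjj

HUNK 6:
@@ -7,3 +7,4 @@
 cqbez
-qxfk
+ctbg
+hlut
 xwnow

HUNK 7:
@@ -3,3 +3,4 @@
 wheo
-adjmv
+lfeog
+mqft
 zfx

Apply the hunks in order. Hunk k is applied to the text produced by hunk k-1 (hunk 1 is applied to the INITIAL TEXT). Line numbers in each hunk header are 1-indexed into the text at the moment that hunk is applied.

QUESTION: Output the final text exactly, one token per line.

Answer: izef
tgsii
wheo
lfeog
mqft
zfx
kcg
cqbez
ctbg
hlut
xwnow
vros
xsymp
bjj

Derivation:
Hunk 1: at line 3 remove [tcrh,bglq] add [rlg] -> 13 lines: izef tgsii wheo rlg cdq ify mxh ypvm vabex pqy rwfo xsymp bjj
Hunk 2: at line 3 remove [rlg,cdq] add [adjmv,zfx,shzzo] -> 14 lines: izef tgsii wheo adjmv zfx shzzo ify mxh ypvm vabex pqy rwfo xsymp bjj
Hunk 3: at line 8 remove [vabex,pqy,rwfo] add [cnp] -> 12 lines: izef tgsii wheo adjmv zfx shzzo ify mxh ypvm cnp xsymp bjj
Hunk 4: at line 4 remove [shzzo,ify] add [kcg,cqbez] -> 12 lines: izef tgsii wheo adjmv zfx kcg cqbez mxh ypvm cnp xsymp bjj
Hunk 5: at line 6 remove [mxh,ypvm,cnp] add [qxfk,xwnow,vros] -> 12 lines: izef tgsii wheo adjmv zfx kcg cqbez qxfk xwnow vros xsymp bjj
Hunk 6: at line 7 remove [qxfk] add [ctbg,hlut] -> 13 lines: izef tgsii wheo adjmv zfx kcg cqbez ctbg hlut xwnow vros xsymp bjj
Hunk 7: at line 3 remove [adjmv] add [lfeog,mqft] -> 14 lines: izef tgsii wheo lfeog mqft zfx kcg cqbez ctbg hlut xwnow vros xsymp bjj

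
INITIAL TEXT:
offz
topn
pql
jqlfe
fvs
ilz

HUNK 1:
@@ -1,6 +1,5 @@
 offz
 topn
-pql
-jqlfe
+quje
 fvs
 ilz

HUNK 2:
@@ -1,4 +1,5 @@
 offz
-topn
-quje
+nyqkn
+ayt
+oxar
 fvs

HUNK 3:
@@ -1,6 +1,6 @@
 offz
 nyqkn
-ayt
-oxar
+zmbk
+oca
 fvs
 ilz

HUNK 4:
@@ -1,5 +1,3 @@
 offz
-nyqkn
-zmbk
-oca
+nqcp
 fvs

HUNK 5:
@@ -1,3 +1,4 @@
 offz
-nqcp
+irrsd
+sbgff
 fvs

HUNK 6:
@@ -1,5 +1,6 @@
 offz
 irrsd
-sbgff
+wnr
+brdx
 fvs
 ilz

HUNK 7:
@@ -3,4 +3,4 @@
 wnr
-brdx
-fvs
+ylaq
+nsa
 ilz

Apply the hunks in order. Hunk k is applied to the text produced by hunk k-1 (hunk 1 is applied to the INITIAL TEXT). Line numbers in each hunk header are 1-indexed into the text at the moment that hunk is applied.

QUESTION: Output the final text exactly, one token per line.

Answer: offz
irrsd
wnr
ylaq
nsa
ilz

Derivation:
Hunk 1: at line 1 remove [pql,jqlfe] add [quje] -> 5 lines: offz topn quje fvs ilz
Hunk 2: at line 1 remove [topn,quje] add [nyqkn,ayt,oxar] -> 6 lines: offz nyqkn ayt oxar fvs ilz
Hunk 3: at line 1 remove [ayt,oxar] add [zmbk,oca] -> 6 lines: offz nyqkn zmbk oca fvs ilz
Hunk 4: at line 1 remove [nyqkn,zmbk,oca] add [nqcp] -> 4 lines: offz nqcp fvs ilz
Hunk 5: at line 1 remove [nqcp] add [irrsd,sbgff] -> 5 lines: offz irrsd sbgff fvs ilz
Hunk 6: at line 1 remove [sbgff] add [wnr,brdx] -> 6 lines: offz irrsd wnr brdx fvs ilz
Hunk 7: at line 3 remove [brdx,fvs] add [ylaq,nsa] -> 6 lines: offz irrsd wnr ylaq nsa ilz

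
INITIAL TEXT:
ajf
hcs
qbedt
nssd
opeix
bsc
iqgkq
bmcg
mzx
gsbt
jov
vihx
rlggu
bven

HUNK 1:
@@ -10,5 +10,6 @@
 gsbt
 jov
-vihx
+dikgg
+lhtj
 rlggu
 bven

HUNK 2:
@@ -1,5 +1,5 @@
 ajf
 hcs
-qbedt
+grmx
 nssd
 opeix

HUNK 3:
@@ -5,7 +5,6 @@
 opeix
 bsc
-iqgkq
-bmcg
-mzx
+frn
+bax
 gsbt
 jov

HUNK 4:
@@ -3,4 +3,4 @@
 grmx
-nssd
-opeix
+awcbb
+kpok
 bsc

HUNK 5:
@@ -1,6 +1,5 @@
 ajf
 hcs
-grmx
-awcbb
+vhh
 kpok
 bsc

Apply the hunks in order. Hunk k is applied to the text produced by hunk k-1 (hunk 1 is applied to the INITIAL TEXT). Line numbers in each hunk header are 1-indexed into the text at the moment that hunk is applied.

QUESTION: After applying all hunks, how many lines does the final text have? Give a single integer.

Answer: 13

Derivation:
Hunk 1: at line 10 remove [vihx] add [dikgg,lhtj] -> 15 lines: ajf hcs qbedt nssd opeix bsc iqgkq bmcg mzx gsbt jov dikgg lhtj rlggu bven
Hunk 2: at line 1 remove [qbedt] add [grmx] -> 15 lines: ajf hcs grmx nssd opeix bsc iqgkq bmcg mzx gsbt jov dikgg lhtj rlggu bven
Hunk 3: at line 5 remove [iqgkq,bmcg,mzx] add [frn,bax] -> 14 lines: ajf hcs grmx nssd opeix bsc frn bax gsbt jov dikgg lhtj rlggu bven
Hunk 4: at line 3 remove [nssd,opeix] add [awcbb,kpok] -> 14 lines: ajf hcs grmx awcbb kpok bsc frn bax gsbt jov dikgg lhtj rlggu bven
Hunk 5: at line 1 remove [grmx,awcbb] add [vhh] -> 13 lines: ajf hcs vhh kpok bsc frn bax gsbt jov dikgg lhtj rlggu bven
Final line count: 13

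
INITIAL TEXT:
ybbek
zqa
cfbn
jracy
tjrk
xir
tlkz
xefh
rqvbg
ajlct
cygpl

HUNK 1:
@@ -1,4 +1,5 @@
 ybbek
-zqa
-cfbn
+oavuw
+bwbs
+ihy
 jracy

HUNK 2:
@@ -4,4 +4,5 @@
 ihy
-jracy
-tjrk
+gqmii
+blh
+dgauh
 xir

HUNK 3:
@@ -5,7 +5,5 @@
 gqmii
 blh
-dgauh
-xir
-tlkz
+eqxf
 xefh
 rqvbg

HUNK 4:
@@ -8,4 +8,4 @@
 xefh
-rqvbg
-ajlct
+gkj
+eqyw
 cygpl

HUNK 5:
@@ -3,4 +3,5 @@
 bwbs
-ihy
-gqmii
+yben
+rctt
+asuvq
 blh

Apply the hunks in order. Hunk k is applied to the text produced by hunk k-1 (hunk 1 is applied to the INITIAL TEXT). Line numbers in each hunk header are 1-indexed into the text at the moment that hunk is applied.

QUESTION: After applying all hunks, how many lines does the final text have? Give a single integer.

Answer: 12

Derivation:
Hunk 1: at line 1 remove [zqa,cfbn] add [oavuw,bwbs,ihy] -> 12 lines: ybbek oavuw bwbs ihy jracy tjrk xir tlkz xefh rqvbg ajlct cygpl
Hunk 2: at line 4 remove [jracy,tjrk] add [gqmii,blh,dgauh] -> 13 lines: ybbek oavuw bwbs ihy gqmii blh dgauh xir tlkz xefh rqvbg ajlct cygpl
Hunk 3: at line 5 remove [dgauh,xir,tlkz] add [eqxf] -> 11 lines: ybbek oavuw bwbs ihy gqmii blh eqxf xefh rqvbg ajlct cygpl
Hunk 4: at line 8 remove [rqvbg,ajlct] add [gkj,eqyw] -> 11 lines: ybbek oavuw bwbs ihy gqmii blh eqxf xefh gkj eqyw cygpl
Hunk 5: at line 3 remove [ihy,gqmii] add [yben,rctt,asuvq] -> 12 lines: ybbek oavuw bwbs yben rctt asuvq blh eqxf xefh gkj eqyw cygpl
Final line count: 12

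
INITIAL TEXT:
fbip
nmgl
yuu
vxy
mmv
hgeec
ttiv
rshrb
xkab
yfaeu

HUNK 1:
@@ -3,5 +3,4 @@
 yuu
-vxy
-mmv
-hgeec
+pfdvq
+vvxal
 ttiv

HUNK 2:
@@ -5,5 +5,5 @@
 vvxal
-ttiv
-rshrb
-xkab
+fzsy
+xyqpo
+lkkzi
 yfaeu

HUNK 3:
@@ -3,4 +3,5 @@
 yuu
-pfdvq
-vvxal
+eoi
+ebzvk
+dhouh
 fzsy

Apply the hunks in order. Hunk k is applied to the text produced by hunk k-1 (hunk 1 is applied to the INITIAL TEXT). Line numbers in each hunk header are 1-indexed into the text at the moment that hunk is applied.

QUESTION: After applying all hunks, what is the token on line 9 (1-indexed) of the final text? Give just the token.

Hunk 1: at line 3 remove [vxy,mmv,hgeec] add [pfdvq,vvxal] -> 9 lines: fbip nmgl yuu pfdvq vvxal ttiv rshrb xkab yfaeu
Hunk 2: at line 5 remove [ttiv,rshrb,xkab] add [fzsy,xyqpo,lkkzi] -> 9 lines: fbip nmgl yuu pfdvq vvxal fzsy xyqpo lkkzi yfaeu
Hunk 3: at line 3 remove [pfdvq,vvxal] add [eoi,ebzvk,dhouh] -> 10 lines: fbip nmgl yuu eoi ebzvk dhouh fzsy xyqpo lkkzi yfaeu
Final line 9: lkkzi

Answer: lkkzi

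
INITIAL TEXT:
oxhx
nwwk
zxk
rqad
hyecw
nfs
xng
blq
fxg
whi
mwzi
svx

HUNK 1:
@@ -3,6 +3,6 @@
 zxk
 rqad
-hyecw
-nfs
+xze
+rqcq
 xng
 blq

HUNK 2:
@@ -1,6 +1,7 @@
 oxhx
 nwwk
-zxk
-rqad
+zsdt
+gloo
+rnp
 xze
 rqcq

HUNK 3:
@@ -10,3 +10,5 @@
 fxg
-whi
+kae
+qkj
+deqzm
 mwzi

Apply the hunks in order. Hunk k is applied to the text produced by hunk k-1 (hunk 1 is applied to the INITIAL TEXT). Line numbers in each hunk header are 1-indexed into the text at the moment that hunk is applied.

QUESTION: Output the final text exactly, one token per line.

Hunk 1: at line 3 remove [hyecw,nfs] add [xze,rqcq] -> 12 lines: oxhx nwwk zxk rqad xze rqcq xng blq fxg whi mwzi svx
Hunk 2: at line 1 remove [zxk,rqad] add [zsdt,gloo,rnp] -> 13 lines: oxhx nwwk zsdt gloo rnp xze rqcq xng blq fxg whi mwzi svx
Hunk 3: at line 10 remove [whi] add [kae,qkj,deqzm] -> 15 lines: oxhx nwwk zsdt gloo rnp xze rqcq xng blq fxg kae qkj deqzm mwzi svx

Answer: oxhx
nwwk
zsdt
gloo
rnp
xze
rqcq
xng
blq
fxg
kae
qkj
deqzm
mwzi
svx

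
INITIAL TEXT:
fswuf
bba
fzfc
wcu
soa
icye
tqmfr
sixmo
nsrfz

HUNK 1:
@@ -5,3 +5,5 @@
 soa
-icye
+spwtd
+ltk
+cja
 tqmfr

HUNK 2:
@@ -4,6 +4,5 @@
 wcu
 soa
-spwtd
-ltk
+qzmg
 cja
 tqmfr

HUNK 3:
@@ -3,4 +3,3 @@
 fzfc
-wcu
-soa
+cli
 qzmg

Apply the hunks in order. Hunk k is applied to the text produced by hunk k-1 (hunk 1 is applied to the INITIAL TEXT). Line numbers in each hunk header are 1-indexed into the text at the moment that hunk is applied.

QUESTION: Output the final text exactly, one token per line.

Answer: fswuf
bba
fzfc
cli
qzmg
cja
tqmfr
sixmo
nsrfz

Derivation:
Hunk 1: at line 5 remove [icye] add [spwtd,ltk,cja] -> 11 lines: fswuf bba fzfc wcu soa spwtd ltk cja tqmfr sixmo nsrfz
Hunk 2: at line 4 remove [spwtd,ltk] add [qzmg] -> 10 lines: fswuf bba fzfc wcu soa qzmg cja tqmfr sixmo nsrfz
Hunk 3: at line 3 remove [wcu,soa] add [cli] -> 9 lines: fswuf bba fzfc cli qzmg cja tqmfr sixmo nsrfz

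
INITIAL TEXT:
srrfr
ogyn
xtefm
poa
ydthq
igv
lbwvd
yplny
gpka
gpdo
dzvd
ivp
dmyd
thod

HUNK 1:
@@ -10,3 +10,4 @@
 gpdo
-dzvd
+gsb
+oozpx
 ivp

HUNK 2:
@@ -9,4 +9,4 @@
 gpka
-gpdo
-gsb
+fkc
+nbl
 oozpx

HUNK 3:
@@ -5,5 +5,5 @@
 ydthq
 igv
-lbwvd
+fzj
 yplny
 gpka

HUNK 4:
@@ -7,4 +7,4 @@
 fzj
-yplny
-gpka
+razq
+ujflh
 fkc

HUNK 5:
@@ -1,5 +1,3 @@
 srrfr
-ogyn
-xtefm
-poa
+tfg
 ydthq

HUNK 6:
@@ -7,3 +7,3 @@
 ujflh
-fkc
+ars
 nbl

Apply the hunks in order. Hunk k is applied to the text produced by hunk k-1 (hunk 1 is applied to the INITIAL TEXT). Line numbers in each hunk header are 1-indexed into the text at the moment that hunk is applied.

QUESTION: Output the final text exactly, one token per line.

Hunk 1: at line 10 remove [dzvd] add [gsb,oozpx] -> 15 lines: srrfr ogyn xtefm poa ydthq igv lbwvd yplny gpka gpdo gsb oozpx ivp dmyd thod
Hunk 2: at line 9 remove [gpdo,gsb] add [fkc,nbl] -> 15 lines: srrfr ogyn xtefm poa ydthq igv lbwvd yplny gpka fkc nbl oozpx ivp dmyd thod
Hunk 3: at line 5 remove [lbwvd] add [fzj] -> 15 lines: srrfr ogyn xtefm poa ydthq igv fzj yplny gpka fkc nbl oozpx ivp dmyd thod
Hunk 4: at line 7 remove [yplny,gpka] add [razq,ujflh] -> 15 lines: srrfr ogyn xtefm poa ydthq igv fzj razq ujflh fkc nbl oozpx ivp dmyd thod
Hunk 5: at line 1 remove [ogyn,xtefm,poa] add [tfg] -> 13 lines: srrfr tfg ydthq igv fzj razq ujflh fkc nbl oozpx ivp dmyd thod
Hunk 6: at line 7 remove [fkc] add [ars] -> 13 lines: srrfr tfg ydthq igv fzj razq ujflh ars nbl oozpx ivp dmyd thod

Answer: srrfr
tfg
ydthq
igv
fzj
razq
ujflh
ars
nbl
oozpx
ivp
dmyd
thod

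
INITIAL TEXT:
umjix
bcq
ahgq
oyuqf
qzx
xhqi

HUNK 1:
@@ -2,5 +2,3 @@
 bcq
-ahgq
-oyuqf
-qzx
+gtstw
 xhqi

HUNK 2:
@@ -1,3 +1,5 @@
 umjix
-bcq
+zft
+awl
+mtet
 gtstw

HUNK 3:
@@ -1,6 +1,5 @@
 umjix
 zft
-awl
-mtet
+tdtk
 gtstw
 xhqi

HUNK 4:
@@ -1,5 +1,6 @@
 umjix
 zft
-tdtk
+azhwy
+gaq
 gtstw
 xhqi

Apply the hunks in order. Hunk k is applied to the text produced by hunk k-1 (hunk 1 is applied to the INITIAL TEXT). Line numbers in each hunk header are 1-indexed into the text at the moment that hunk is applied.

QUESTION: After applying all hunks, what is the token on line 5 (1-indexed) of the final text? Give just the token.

Hunk 1: at line 2 remove [ahgq,oyuqf,qzx] add [gtstw] -> 4 lines: umjix bcq gtstw xhqi
Hunk 2: at line 1 remove [bcq] add [zft,awl,mtet] -> 6 lines: umjix zft awl mtet gtstw xhqi
Hunk 3: at line 1 remove [awl,mtet] add [tdtk] -> 5 lines: umjix zft tdtk gtstw xhqi
Hunk 4: at line 1 remove [tdtk] add [azhwy,gaq] -> 6 lines: umjix zft azhwy gaq gtstw xhqi
Final line 5: gtstw

Answer: gtstw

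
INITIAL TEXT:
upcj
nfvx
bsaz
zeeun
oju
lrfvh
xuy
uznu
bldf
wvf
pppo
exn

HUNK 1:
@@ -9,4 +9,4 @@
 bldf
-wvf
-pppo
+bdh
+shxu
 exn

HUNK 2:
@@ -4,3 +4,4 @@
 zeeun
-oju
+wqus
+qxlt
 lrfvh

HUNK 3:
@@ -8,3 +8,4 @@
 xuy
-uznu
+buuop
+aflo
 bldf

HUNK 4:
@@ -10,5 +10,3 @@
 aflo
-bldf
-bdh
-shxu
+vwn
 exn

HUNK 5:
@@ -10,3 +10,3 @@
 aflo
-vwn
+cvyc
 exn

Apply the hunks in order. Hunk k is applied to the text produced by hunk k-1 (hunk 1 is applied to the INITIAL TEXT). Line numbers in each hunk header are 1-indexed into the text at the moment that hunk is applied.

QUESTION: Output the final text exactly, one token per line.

Hunk 1: at line 9 remove [wvf,pppo] add [bdh,shxu] -> 12 lines: upcj nfvx bsaz zeeun oju lrfvh xuy uznu bldf bdh shxu exn
Hunk 2: at line 4 remove [oju] add [wqus,qxlt] -> 13 lines: upcj nfvx bsaz zeeun wqus qxlt lrfvh xuy uznu bldf bdh shxu exn
Hunk 3: at line 8 remove [uznu] add [buuop,aflo] -> 14 lines: upcj nfvx bsaz zeeun wqus qxlt lrfvh xuy buuop aflo bldf bdh shxu exn
Hunk 4: at line 10 remove [bldf,bdh,shxu] add [vwn] -> 12 lines: upcj nfvx bsaz zeeun wqus qxlt lrfvh xuy buuop aflo vwn exn
Hunk 5: at line 10 remove [vwn] add [cvyc] -> 12 lines: upcj nfvx bsaz zeeun wqus qxlt lrfvh xuy buuop aflo cvyc exn

Answer: upcj
nfvx
bsaz
zeeun
wqus
qxlt
lrfvh
xuy
buuop
aflo
cvyc
exn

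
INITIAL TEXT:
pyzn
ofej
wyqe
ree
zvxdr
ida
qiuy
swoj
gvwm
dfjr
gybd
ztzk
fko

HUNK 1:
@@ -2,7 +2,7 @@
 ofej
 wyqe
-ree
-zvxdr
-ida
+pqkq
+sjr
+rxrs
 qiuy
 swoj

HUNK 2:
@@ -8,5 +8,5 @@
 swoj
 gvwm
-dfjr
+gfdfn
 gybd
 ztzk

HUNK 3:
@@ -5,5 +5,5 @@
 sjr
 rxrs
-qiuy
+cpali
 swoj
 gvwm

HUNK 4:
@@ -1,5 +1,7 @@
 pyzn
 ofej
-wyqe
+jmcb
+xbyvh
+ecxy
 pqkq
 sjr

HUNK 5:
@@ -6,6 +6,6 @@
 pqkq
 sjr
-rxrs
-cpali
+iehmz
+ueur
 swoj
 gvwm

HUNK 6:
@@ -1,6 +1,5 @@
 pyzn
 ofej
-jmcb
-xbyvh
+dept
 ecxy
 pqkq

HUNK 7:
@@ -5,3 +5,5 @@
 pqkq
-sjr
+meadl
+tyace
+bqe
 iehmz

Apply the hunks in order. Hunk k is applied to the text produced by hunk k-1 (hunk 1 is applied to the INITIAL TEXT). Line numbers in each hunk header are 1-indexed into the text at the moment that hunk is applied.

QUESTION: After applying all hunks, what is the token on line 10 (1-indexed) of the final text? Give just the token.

Answer: ueur

Derivation:
Hunk 1: at line 2 remove [ree,zvxdr,ida] add [pqkq,sjr,rxrs] -> 13 lines: pyzn ofej wyqe pqkq sjr rxrs qiuy swoj gvwm dfjr gybd ztzk fko
Hunk 2: at line 8 remove [dfjr] add [gfdfn] -> 13 lines: pyzn ofej wyqe pqkq sjr rxrs qiuy swoj gvwm gfdfn gybd ztzk fko
Hunk 3: at line 5 remove [qiuy] add [cpali] -> 13 lines: pyzn ofej wyqe pqkq sjr rxrs cpali swoj gvwm gfdfn gybd ztzk fko
Hunk 4: at line 1 remove [wyqe] add [jmcb,xbyvh,ecxy] -> 15 lines: pyzn ofej jmcb xbyvh ecxy pqkq sjr rxrs cpali swoj gvwm gfdfn gybd ztzk fko
Hunk 5: at line 6 remove [rxrs,cpali] add [iehmz,ueur] -> 15 lines: pyzn ofej jmcb xbyvh ecxy pqkq sjr iehmz ueur swoj gvwm gfdfn gybd ztzk fko
Hunk 6: at line 1 remove [jmcb,xbyvh] add [dept] -> 14 lines: pyzn ofej dept ecxy pqkq sjr iehmz ueur swoj gvwm gfdfn gybd ztzk fko
Hunk 7: at line 5 remove [sjr] add [meadl,tyace,bqe] -> 16 lines: pyzn ofej dept ecxy pqkq meadl tyace bqe iehmz ueur swoj gvwm gfdfn gybd ztzk fko
Final line 10: ueur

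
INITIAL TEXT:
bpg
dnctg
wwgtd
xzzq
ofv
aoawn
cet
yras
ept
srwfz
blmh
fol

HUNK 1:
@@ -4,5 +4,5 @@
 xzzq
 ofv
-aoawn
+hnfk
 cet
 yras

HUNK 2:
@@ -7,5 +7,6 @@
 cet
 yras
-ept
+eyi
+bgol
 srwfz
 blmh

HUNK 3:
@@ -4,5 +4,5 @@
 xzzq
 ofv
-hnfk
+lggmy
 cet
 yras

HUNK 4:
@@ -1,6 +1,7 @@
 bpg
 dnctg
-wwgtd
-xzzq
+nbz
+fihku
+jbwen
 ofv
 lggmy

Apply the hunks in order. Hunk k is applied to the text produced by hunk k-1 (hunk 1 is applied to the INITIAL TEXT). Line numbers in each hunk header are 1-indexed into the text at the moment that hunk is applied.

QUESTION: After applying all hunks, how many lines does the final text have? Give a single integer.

Answer: 14

Derivation:
Hunk 1: at line 4 remove [aoawn] add [hnfk] -> 12 lines: bpg dnctg wwgtd xzzq ofv hnfk cet yras ept srwfz blmh fol
Hunk 2: at line 7 remove [ept] add [eyi,bgol] -> 13 lines: bpg dnctg wwgtd xzzq ofv hnfk cet yras eyi bgol srwfz blmh fol
Hunk 3: at line 4 remove [hnfk] add [lggmy] -> 13 lines: bpg dnctg wwgtd xzzq ofv lggmy cet yras eyi bgol srwfz blmh fol
Hunk 4: at line 1 remove [wwgtd,xzzq] add [nbz,fihku,jbwen] -> 14 lines: bpg dnctg nbz fihku jbwen ofv lggmy cet yras eyi bgol srwfz blmh fol
Final line count: 14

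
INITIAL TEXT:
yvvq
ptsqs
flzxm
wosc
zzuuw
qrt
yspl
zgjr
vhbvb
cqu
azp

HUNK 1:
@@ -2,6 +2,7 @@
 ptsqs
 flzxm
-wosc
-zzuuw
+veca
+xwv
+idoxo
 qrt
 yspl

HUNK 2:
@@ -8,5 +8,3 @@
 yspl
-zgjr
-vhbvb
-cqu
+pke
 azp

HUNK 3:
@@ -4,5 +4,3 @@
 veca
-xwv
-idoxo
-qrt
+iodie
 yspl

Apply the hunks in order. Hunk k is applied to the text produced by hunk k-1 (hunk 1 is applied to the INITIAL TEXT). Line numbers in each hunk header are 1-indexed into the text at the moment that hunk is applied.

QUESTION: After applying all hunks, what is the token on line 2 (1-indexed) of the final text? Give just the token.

Answer: ptsqs

Derivation:
Hunk 1: at line 2 remove [wosc,zzuuw] add [veca,xwv,idoxo] -> 12 lines: yvvq ptsqs flzxm veca xwv idoxo qrt yspl zgjr vhbvb cqu azp
Hunk 2: at line 8 remove [zgjr,vhbvb,cqu] add [pke] -> 10 lines: yvvq ptsqs flzxm veca xwv idoxo qrt yspl pke azp
Hunk 3: at line 4 remove [xwv,idoxo,qrt] add [iodie] -> 8 lines: yvvq ptsqs flzxm veca iodie yspl pke azp
Final line 2: ptsqs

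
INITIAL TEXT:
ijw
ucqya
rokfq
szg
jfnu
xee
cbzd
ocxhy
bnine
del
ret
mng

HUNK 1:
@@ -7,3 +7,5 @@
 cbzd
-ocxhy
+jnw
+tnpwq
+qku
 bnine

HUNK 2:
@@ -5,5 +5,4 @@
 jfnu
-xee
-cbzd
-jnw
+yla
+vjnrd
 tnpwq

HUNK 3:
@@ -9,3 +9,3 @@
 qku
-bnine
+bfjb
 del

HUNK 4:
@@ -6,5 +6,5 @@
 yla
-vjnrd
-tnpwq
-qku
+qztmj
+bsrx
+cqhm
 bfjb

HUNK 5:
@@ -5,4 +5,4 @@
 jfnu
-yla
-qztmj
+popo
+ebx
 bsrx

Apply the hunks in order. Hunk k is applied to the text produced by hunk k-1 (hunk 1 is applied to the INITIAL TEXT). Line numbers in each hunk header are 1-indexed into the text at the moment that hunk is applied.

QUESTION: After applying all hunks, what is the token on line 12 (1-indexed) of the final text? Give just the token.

Hunk 1: at line 7 remove [ocxhy] add [jnw,tnpwq,qku] -> 14 lines: ijw ucqya rokfq szg jfnu xee cbzd jnw tnpwq qku bnine del ret mng
Hunk 2: at line 5 remove [xee,cbzd,jnw] add [yla,vjnrd] -> 13 lines: ijw ucqya rokfq szg jfnu yla vjnrd tnpwq qku bnine del ret mng
Hunk 3: at line 9 remove [bnine] add [bfjb] -> 13 lines: ijw ucqya rokfq szg jfnu yla vjnrd tnpwq qku bfjb del ret mng
Hunk 4: at line 6 remove [vjnrd,tnpwq,qku] add [qztmj,bsrx,cqhm] -> 13 lines: ijw ucqya rokfq szg jfnu yla qztmj bsrx cqhm bfjb del ret mng
Hunk 5: at line 5 remove [yla,qztmj] add [popo,ebx] -> 13 lines: ijw ucqya rokfq szg jfnu popo ebx bsrx cqhm bfjb del ret mng
Final line 12: ret

Answer: ret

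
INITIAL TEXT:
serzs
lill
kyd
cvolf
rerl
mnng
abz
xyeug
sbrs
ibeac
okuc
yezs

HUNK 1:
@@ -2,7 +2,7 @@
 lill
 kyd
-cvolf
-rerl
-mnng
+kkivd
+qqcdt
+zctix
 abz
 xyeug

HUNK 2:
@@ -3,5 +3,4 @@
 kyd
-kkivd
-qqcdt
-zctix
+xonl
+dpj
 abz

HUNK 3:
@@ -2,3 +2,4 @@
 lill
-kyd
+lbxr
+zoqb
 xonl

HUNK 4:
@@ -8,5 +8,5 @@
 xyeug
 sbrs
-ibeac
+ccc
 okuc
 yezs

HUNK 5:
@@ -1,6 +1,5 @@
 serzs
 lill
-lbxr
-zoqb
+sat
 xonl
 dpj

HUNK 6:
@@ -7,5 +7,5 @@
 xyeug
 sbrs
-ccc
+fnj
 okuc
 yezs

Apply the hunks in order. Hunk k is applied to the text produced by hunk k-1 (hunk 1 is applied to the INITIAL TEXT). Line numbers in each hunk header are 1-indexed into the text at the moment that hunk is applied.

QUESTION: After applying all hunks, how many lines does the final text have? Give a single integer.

Hunk 1: at line 2 remove [cvolf,rerl,mnng] add [kkivd,qqcdt,zctix] -> 12 lines: serzs lill kyd kkivd qqcdt zctix abz xyeug sbrs ibeac okuc yezs
Hunk 2: at line 3 remove [kkivd,qqcdt,zctix] add [xonl,dpj] -> 11 lines: serzs lill kyd xonl dpj abz xyeug sbrs ibeac okuc yezs
Hunk 3: at line 2 remove [kyd] add [lbxr,zoqb] -> 12 lines: serzs lill lbxr zoqb xonl dpj abz xyeug sbrs ibeac okuc yezs
Hunk 4: at line 8 remove [ibeac] add [ccc] -> 12 lines: serzs lill lbxr zoqb xonl dpj abz xyeug sbrs ccc okuc yezs
Hunk 5: at line 1 remove [lbxr,zoqb] add [sat] -> 11 lines: serzs lill sat xonl dpj abz xyeug sbrs ccc okuc yezs
Hunk 6: at line 7 remove [ccc] add [fnj] -> 11 lines: serzs lill sat xonl dpj abz xyeug sbrs fnj okuc yezs
Final line count: 11

Answer: 11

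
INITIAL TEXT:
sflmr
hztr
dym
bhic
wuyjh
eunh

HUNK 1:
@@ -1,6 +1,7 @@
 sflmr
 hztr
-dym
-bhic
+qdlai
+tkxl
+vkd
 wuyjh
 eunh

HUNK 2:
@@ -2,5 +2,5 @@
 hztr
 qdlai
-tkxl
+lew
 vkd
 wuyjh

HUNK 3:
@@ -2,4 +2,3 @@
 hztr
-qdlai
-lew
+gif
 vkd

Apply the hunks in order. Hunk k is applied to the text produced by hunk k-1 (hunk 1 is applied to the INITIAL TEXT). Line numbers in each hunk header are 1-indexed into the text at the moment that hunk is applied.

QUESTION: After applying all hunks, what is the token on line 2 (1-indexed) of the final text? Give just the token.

Hunk 1: at line 1 remove [dym,bhic] add [qdlai,tkxl,vkd] -> 7 lines: sflmr hztr qdlai tkxl vkd wuyjh eunh
Hunk 2: at line 2 remove [tkxl] add [lew] -> 7 lines: sflmr hztr qdlai lew vkd wuyjh eunh
Hunk 3: at line 2 remove [qdlai,lew] add [gif] -> 6 lines: sflmr hztr gif vkd wuyjh eunh
Final line 2: hztr

Answer: hztr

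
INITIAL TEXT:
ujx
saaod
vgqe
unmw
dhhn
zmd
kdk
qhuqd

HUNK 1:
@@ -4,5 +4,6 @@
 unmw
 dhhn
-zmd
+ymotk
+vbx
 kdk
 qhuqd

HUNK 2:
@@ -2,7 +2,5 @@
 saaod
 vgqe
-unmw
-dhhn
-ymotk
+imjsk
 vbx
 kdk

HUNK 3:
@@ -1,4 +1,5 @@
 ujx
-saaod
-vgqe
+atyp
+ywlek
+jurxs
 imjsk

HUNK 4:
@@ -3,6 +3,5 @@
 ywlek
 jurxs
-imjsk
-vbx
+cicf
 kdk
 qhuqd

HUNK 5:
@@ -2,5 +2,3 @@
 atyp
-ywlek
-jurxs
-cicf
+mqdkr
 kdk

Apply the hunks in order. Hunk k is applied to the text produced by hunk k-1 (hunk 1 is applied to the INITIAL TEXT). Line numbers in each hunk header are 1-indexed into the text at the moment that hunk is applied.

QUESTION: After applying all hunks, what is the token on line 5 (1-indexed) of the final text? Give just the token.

Hunk 1: at line 4 remove [zmd] add [ymotk,vbx] -> 9 lines: ujx saaod vgqe unmw dhhn ymotk vbx kdk qhuqd
Hunk 2: at line 2 remove [unmw,dhhn,ymotk] add [imjsk] -> 7 lines: ujx saaod vgqe imjsk vbx kdk qhuqd
Hunk 3: at line 1 remove [saaod,vgqe] add [atyp,ywlek,jurxs] -> 8 lines: ujx atyp ywlek jurxs imjsk vbx kdk qhuqd
Hunk 4: at line 3 remove [imjsk,vbx] add [cicf] -> 7 lines: ujx atyp ywlek jurxs cicf kdk qhuqd
Hunk 5: at line 2 remove [ywlek,jurxs,cicf] add [mqdkr] -> 5 lines: ujx atyp mqdkr kdk qhuqd
Final line 5: qhuqd

Answer: qhuqd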